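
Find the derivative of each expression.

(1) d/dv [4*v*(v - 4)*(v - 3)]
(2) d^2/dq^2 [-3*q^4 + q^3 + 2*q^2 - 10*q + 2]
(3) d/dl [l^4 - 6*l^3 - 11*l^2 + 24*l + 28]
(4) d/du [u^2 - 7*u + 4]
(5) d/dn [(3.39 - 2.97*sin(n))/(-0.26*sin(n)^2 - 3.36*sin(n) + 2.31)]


(1) = 12*v^2 - 56*v + 48
(2) = -36*q^2 + 6*q + 4
(3) = 4*l^3 - 18*l^2 - 22*l + 24
(4) = 2*u - 7
(5) = (-0.7722*sin(n)^2 + 1.7628*sin(n) + 4.5297)*cos(n)/(0.0676*sin(n)^4 + 1.7472*sin(n)^3 + 10.0884*sin(n)^2 - 15.5232*sin(n) + 5.3361)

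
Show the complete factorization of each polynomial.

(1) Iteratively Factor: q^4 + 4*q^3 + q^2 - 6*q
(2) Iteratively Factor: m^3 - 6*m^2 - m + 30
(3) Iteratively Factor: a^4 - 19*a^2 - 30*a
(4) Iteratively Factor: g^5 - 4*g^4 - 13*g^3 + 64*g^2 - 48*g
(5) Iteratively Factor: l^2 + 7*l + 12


(1) = (q + 2)*(q^3 + 2*q^2 - 3*q) = (q - 1)*(q + 2)*(q^2 + 3*q) = (q - 1)*(q + 2)*(q + 3)*(q)
(2) = (m - 5)*(m^2 - m - 6) = (m - 5)*(m + 2)*(m - 3)
(3) = (a + 3)*(a^3 - 3*a^2 - 10*a) = (a - 5)*(a + 3)*(a^2 + 2*a) = a*(a - 5)*(a + 3)*(a + 2)
(4) = (g - 4)*(g^4 - 13*g^2 + 12*g) = (g - 4)*(g + 4)*(g^3 - 4*g^2 + 3*g) = (g - 4)*(g - 3)*(g + 4)*(g^2 - g) = (g - 4)*(g - 3)*(g - 1)*(g + 4)*(g)
(5) = (l + 3)*(l + 4)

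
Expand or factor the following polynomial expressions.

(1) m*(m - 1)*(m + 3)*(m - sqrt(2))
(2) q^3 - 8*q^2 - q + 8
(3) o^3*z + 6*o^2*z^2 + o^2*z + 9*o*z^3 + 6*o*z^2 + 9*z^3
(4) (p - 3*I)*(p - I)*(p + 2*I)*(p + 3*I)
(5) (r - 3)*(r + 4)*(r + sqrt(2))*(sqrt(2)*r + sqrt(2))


(1) = m^4 - sqrt(2)*m^3 + 2*m^3 - 3*m^2 - 2*sqrt(2)*m^2 + 3*sqrt(2)*m
(2) = (q - 8)*(q - 1)*(q + 1)
(3) = (o + 3*z)^2*(o*z + z)
(4) = p^4 + I*p^3 + 11*p^2 + 9*I*p + 18
(5) = sqrt(2)*r^4 + 2*r^3 + 2*sqrt(2)*r^3 - 11*sqrt(2)*r^2 + 4*r^2 - 22*r - 12*sqrt(2)*r - 24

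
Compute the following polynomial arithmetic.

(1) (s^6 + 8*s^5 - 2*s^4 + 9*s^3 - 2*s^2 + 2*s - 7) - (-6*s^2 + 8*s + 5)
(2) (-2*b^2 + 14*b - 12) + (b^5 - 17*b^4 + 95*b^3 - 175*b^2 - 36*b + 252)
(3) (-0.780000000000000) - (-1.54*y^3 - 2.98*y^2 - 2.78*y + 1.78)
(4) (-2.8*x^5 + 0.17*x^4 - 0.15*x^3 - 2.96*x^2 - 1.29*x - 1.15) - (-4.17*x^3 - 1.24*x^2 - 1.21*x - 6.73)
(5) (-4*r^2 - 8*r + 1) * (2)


(1) = s^6 + 8*s^5 - 2*s^4 + 9*s^3 + 4*s^2 - 6*s - 12
(2) = b^5 - 17*b^4 + 95*b^3 - 177*b^2 - 22*b + 240
(3) = 1.54*y^3 + 2.98*y^2 + 2.78*y - 2.56
(4) = -2.8*x^5 + 0.17*x^4 + 4.02*x^3 - 1.72*x^2 - 0.08*x + 5.58
(5) = -8*r^2 - 16*r + 2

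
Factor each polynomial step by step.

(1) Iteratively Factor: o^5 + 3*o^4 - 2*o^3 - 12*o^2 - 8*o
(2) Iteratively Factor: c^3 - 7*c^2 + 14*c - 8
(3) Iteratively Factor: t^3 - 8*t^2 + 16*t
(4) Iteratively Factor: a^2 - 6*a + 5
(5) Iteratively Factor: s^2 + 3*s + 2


(1) = (o + 1)*(o^4 + 2*o^3 - 4*o^2 - 8*o) = (o + 1)*(o + 2)*(o^3 - 4*o) = (o + 1)*(o + 2)^2*(o^2 - 2*o) = o*(o + 1)*(o + 2)^2*(o - 2)
(2) = (c - 2)*(c^2 - 5*c + 4) = (c - 2)*(c - 1)*(c - 4)
(3) = (t - 4)*(t^2 - 4*t) = t*(t - 4)*(t - 4)
(4) = (a - 1)*(a - 5)
(5) = (s + 2)*(s + 1)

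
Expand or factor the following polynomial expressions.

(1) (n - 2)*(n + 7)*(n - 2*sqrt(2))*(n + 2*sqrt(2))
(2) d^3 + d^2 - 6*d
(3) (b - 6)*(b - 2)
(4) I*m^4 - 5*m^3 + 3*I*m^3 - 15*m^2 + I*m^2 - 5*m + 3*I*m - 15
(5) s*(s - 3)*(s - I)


(1) = n^4 + 5*n^3 - 22*n^2 - 40*n + 112
(2) = d*(d - 2)*(d + 3)
(3) = b^2 - 8*b + 12
(4) = (m + 3)*(m + I)*(m + 5*I)*(I*m + 1)
(5) = s^3 - 3*s^2 - I*s^2 + 3*I*s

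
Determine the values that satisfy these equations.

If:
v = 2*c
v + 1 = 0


Then:
c = -1/2
v = -1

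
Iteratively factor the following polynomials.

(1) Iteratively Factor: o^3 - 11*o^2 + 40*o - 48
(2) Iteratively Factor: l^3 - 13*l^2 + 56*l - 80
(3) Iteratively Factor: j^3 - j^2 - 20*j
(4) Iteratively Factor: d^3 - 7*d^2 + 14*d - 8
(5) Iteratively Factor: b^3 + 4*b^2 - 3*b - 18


(1) = (o - 4)*(o^2 - 7*o + 12) = (o - 4)*(o - 3)*(o - 4)
(2) = (l - 4)*(l^2 - 9*l + 20) = (l - 5)*(l - 4)*(l - 4)
(3) = (j)*(j^2 - j - 20) = j*(j - 5)*(j + 4)
(4) = (d - 4)*(d^2 - 3*d + 2) = (d - 4)*(d - 2)*(d - 1)
(5) = (b + 3)*(b^2 + b - 6) = (b + 3)^2*(b - 2)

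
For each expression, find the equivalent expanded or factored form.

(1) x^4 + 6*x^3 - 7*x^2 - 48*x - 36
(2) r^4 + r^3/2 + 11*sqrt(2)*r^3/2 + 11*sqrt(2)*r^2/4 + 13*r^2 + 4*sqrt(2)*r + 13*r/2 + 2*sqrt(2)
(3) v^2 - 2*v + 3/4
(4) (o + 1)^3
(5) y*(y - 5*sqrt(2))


(1) = (x - 3)*(x + 1)*(x + 2)*(x + 6)
(2) = (r + 1/2)*(r + sqrt(2)/2)*(r + sqrt(2))*(r + 4*sqrt(2))
(3) = (v - 3/2)*(v - 1/2)
(4) = o^3 + 3*o^2 + 3*o + 1
(5) = y^2 - 5*sqrt(2)*y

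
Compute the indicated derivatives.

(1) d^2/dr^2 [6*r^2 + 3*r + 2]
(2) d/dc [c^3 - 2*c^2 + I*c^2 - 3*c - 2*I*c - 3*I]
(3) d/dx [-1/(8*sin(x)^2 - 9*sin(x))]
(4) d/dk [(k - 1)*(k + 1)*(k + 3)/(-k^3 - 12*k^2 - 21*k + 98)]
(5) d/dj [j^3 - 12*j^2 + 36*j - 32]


(1) = 12
(2) = 3*c^2 + 2*c*(-2 + I) - 3 - 2*I
(3) = (16*sin(x) - 9)*cos(x)/((8*sin(x) - 9)^2*sin(x)^2)
(4) = (-9*k^3 + 19*k^2 + 77*k - 23)/(k^5 + 17*k^4 + 67*k^3 - 161*k^2 - 784*k + 1372)
(5) = 3*j^2 - 24*j + 36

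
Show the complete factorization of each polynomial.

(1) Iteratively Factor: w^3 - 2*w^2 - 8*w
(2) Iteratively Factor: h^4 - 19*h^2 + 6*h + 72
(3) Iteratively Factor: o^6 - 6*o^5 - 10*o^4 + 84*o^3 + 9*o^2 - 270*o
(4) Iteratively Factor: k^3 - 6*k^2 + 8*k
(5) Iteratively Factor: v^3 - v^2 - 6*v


(1) = (w + 2)*(w^2 - 4*w) = w*(w + 2)*(w - 4)
(2) = (h - 3)*(h^3 + 3*h^2 - 10*h - 24) = (h - 3)^2*(h^2 + 6*h + 8) = (h - 3)^2*(h + 4)*(h + 2)
(3) = (o + 2)*(o^5 - 8*o^4 + 6*o^3 + 72*o^2 - 135*o) = (o + 2)*(o + 3)*(o^4 - 11*o^3 + 39*o^2 - 45*o) = (o - 3)*(o + 2)*(o + 3)*(o^3 - 8*o^2 + 15*o) = (o - 5)*(o - 3)*(o + 2)*(o + 3)*(o^2 - 3*o) = (o - 5)*(o - 3)^2*(o + 2)*(o + 3)*(o)
(4) = (k - 2)*(k^2 - 4*k) = (k - 4)*(k - 2)*(k)
(5) = (v - 3)*(v^2 + 2*v) = (v - 3)*(v + 2)*(v)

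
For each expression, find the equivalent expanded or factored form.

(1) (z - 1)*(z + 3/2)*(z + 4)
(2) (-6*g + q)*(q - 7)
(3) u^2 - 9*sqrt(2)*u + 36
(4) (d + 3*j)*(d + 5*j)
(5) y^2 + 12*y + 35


(1) = z^3 + 9*z^2/2 + z/2 - 6
(2) = -6*g*q + 42*g + q^2 - 7*q
(3) = (u - 6*sqrt(2))*(u - 3*sqrt(2))
(4) = d^2 + 8*d*j + 15*j^2
(5) = (y + 5)*(y + 7)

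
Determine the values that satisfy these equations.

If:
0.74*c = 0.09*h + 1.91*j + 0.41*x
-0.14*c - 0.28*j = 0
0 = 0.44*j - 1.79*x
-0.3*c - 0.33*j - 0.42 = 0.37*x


Then:
c = -4.69
h = -90.98
j = 2.35
x = 0.58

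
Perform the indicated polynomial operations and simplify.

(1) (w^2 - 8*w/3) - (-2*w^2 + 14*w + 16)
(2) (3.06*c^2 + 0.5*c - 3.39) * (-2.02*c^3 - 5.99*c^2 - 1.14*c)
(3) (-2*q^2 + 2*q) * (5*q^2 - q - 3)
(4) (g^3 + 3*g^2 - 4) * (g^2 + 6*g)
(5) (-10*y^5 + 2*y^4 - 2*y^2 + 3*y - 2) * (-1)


(1) = 3*w^2 - 50*w/3 - 16
(2) = -6.1812*c^5 - 19.3394*c^4 + 0.3644*c^3 + 19.7361*c^2 + 3.8646*c
(3) = -10*q^4 + 12*q^3 + 4*q^2 - 6*q
(4) = g^5 + 9*g^4 + 18*g^3 - 4*g^2 - 24*g
(5) = 10*y^5 - 2*y^4 + 2*y^2 - 3*y + 2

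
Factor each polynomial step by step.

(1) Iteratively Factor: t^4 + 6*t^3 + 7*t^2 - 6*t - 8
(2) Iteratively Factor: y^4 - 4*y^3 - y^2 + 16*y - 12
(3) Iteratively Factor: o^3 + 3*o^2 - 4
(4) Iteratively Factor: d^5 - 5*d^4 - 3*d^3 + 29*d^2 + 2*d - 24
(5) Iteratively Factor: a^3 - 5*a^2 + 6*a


(1) = (t + 1)*(t^3 + 5*t^2 + 2*t - 8) = (t + 1)*(t + 2)*(t^2 + 3*t - 4) = (t - 1)*(t + 1)*(t + 2)*(t + 4)
(2) = (y + 2)*(y^3 - 6*y^2 + 11*y - 6) = (y - 1)*(y + 2)*(y^2 - 5*y + 6) = (y - 3)*(y - 1)*(y + 2)*(y - 2)
(3) = (o + 2)*(o^2 + o - 2) = (o + 2)^2*(o - 1)
(4) = (d - 3)*(d^4 - 2*d^3 - 9*d^2 + 2*d + 8) = (d - 4)*(d - 3)*(d^3 + 2*d^2 - d - 2) = (d - 4)*(d - 3)*(d - 1)*(d^2 + 3*d + 2) = (d - 4)*(d - 3)*(d - 1)*(d + 1)*(d + 2)
(5) = (a - 2)*(a^2 - 3*a) = a*(a - 2)*(a - 3)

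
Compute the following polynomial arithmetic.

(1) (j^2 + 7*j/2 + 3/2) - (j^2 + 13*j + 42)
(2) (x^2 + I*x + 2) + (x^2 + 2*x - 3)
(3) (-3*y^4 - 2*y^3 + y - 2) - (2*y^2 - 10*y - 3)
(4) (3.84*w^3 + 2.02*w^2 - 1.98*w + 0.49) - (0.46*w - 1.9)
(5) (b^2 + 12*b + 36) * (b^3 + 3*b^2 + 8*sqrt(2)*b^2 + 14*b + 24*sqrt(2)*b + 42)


(1) = -19*j/2 - 81/2
(2) = 2*x^2 + 2*x + I*x - 1
(3) = -3*y^4 - 2*y^3 - 2*y^2 + 11*y + 1
(4) = 3.84*w^3 + 2.02*w^2 - 2.44*w + 2.39
(5) = b^5 + 8*sqrt(2)*b^4 + 15*b^4 + 86*b^3 + 120*sqrt(2)*b^3 + 318*b^2 + 576*sqrt(2)*b^2 + 1008*b + 864*sqrt(2)*b + 1512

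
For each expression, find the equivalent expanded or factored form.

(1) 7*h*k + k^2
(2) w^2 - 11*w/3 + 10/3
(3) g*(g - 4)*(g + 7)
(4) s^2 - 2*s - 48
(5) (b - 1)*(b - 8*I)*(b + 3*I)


(1) = k*(7*h + k)
(2) = (w - 2)*(w - 5/3)
(3) = g^3 + 3*g^2 - 28*g
(4) = (s - 8)*(s + 6)
(5) = b^3 - b^2 - 5*I*b^2 + 24*b + 5*I*b - 24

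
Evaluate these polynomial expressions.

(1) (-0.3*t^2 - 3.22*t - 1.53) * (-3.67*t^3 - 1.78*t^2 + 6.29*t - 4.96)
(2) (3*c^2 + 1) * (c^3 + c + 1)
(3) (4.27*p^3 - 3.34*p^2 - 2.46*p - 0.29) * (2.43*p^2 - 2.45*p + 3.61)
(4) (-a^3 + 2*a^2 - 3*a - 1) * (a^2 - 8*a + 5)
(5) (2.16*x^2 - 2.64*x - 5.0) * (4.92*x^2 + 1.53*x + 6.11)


(1) = 1.101*t^5 + 12.3514*t^4 + 9.4597*t^3 - 16.0424*t^2 + 6.3475*t + 7.5888
(2) = 3*c^5 + 4*c^3 + 3*c^2 + c + 1
(3) = 10.3761*p^5 - 18.5777*p^4 + 17.6199*p^3 - 6.7351*p^2 - 8.1701*p - 1.0469
(4) = -a^5 + 10*a^4 - 24*a^3 + 33*a^2 - 7*a - 5
(5) = 10.6272*x^4 - 9.684*x^3 - 15.4416*x^2 - 23.7804*x - 30.55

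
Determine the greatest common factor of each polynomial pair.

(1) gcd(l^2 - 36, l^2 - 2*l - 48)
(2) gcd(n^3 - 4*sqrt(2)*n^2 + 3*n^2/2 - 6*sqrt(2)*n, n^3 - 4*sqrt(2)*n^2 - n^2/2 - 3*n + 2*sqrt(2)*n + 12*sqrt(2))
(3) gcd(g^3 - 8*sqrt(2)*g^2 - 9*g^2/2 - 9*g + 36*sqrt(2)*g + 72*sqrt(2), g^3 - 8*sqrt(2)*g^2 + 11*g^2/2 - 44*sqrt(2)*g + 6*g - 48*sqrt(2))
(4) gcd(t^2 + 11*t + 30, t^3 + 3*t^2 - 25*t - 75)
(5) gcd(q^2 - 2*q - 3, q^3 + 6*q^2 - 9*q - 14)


(1) = l + 6
(2) = gcd(n*(n + 3/2)*(n - 4*sqrt(2)), (n - 2)*(n + 3/2)*(n - 4*sqrt(2))) = n^2 + n*(3/2 - 4*sqrt(2)) - 6*sqrt(2)
(3) = g^2 + g*(3/2 - 8*sqrt(2)) - 12*sqrt(2)
(4) = gcd((t + 5)*(t + 6), (t - 5)*(t + 3)*(t + 5)) = t + 5
(5) = gcd((q - 3)*(q + 1), (q - 2)*(q + 1)*(q + 7)) = q + 1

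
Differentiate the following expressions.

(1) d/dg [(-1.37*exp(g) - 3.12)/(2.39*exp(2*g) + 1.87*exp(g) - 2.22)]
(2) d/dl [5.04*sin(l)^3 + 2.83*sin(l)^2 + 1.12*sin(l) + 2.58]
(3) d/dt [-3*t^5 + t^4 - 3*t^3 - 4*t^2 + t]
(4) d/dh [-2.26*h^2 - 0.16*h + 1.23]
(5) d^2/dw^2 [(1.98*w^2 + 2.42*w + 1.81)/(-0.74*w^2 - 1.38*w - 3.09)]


(1) = (3.2743*exp(2*g) + 14.9136*exp(g) + 8.8758)*exp(g)/(5.7121*exp(4*g) + 8.9386*exp(3*g) - 7.1147*exp(2*g) - 8.3028*exp(g) + 4.9284)
(2) = (15.12*sin(l)^2 + 5.66*sin(l) + 1.12)*cos(l)
(3) = -15*t^4 + 4*t^3 - 9*t^2 - 8*t + 1
(4) = -4.52*h - 0.16
(5) = (1.393568*w^3 + 21.217872*w^2 + 22.1112*w - 15.788184)/(0.405224*w^6 + 2.267064*w^5 + 9.30402*w^4 + 21.56112*w^3 + 38.85057*w^2 + 39.529134*w + 29.503629)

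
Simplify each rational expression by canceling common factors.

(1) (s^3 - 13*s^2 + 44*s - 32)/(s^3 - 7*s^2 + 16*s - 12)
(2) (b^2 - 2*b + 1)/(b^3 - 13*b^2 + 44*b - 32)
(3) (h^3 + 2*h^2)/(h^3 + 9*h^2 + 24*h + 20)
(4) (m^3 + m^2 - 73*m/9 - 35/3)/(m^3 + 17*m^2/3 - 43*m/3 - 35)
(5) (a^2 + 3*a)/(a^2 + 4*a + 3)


(1) = (s^3 - 13*s^2 + 44*s - 32)/(s^3 - 7*s^2 + 16*s - 12)
(2) = (b - 1)/(b^2 - 12*b + 32)
(3) = h^2/(h^2 + 7*h + 10)
(4) = (3*m + 7)/(3*m + 21)
(5) = a/(a + 1)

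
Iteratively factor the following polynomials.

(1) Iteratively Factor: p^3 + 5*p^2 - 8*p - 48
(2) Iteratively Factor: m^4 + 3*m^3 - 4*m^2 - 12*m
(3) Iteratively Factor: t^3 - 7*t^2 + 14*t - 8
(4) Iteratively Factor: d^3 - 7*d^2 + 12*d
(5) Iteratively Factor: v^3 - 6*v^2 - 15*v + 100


(1) = (p - 3)*(p^2 + 8*p + 16) = (p - 3)*(p + 4)*(p + 4)
(2) = (m + 2)*(m^3 + m^2 - 6*m) = (m + 2)*(m + 3)*(m^2 - 2*m) = m*(m + 2)*(m + 3)*(m - 2)
(3) = (t - 4)*(t^2 - 3*t + 2) = (t - 4)*(t - 2)*(t - 1)
(4) = (d)*(d^2 - 7*d + 12) = d*(d - 3)*(d - 4)
(5) = (v - 5)*(v^2 - v - 20) = (v - 5)^2*(v + 4)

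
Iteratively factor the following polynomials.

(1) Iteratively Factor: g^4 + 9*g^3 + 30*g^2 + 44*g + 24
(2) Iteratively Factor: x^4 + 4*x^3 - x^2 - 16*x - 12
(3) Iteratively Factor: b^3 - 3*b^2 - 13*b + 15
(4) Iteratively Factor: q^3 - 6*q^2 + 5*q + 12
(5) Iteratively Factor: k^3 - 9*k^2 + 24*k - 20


(1) = (g + 3)*(g^3 + 6*g^2 + 12*g + 8) = (g + 2)*(g + 3)*(g^2 + 4*g + 4) = (g + 2)^2*(g + 3)*(g + 2)
(2) = (x - 2)*(x^3 + 6*x^2 + 11*x + 6) = (x - 2)*(x + 3)*(x^2 + 3*x + 2) = (x - 2)*(x + 1)*(x + 3)*(x + 2)
(3) = (b - 1)*(b^2 - 2*b - 15) = (b - 1)*(b + 3)*(b - 5)
(4) = (q - 4)*(q^2 - 2*q - 3) = (q - 4)*(q - 3)*(q + 1)
(5) = (k - 2)*(k^2 - 7*k + 10) = (k - 5)*(k - 2)*(k - 2)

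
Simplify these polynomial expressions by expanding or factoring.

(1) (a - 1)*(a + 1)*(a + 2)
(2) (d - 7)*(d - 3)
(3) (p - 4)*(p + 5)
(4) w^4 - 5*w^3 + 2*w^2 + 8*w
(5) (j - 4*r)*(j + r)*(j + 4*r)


(1) = a^3 + 2*a^2 - a - 2
(2) = d^2 - 10*d + 21
(3) = p^2 + p - 20
(4) = w*(w - 4)*(w - 2)*(w + 1)
(5) = j^3 + j^2*r - 16*j*r^2 - 16*r^3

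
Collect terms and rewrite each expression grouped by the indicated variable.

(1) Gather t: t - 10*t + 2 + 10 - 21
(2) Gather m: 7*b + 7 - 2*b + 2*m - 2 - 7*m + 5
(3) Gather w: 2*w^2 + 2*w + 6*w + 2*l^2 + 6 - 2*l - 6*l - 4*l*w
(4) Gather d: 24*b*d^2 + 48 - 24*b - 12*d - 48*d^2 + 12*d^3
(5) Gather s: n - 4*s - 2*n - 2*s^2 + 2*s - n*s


(1) = -9*t - 9
(2) = 5*b - 5*m + 10
(3) = 2*l^2 - 8*l + 2*w^2 + w*(8 - 4*l) + 6
(4) = -24*b + 12*d^3 + d^2*(24*b - 48) - 12*d + 48
(5) = -n - 2*s^2 + s*(-n - 2)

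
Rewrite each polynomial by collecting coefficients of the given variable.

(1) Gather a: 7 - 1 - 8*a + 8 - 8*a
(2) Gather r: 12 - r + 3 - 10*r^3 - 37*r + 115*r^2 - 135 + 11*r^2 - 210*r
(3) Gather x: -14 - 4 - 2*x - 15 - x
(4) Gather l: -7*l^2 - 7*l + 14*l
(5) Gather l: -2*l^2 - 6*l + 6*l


(1) = 14 - 16*a
(2) = -10*r^3 + 126*r^2 - 248*r - 120
(3) = -3*x - 33
(4) = -7*l^2 + 7*l
(5) = -2*l^2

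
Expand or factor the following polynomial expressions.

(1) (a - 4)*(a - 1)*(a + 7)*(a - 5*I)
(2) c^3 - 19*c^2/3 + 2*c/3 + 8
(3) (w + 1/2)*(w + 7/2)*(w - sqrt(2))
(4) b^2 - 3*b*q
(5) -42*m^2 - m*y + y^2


(1) = a^4 + 2*a^3 - 5*I*a^3 - 31*a^2 - 10*I*a^2 + 28*a + 155*I*a - 140*I
(2) = (c - 6)*(c - 4/3)*(c + 1)
(3) = w^3 - sqrt(2)*w^2 + 4*w^2 - 4*sqrt(2)*w + 7*w/4 - 7*sqrt(2)/4
(4) = b*(b - 3*q)
(5) = (-7*m + y)*(6*m + y)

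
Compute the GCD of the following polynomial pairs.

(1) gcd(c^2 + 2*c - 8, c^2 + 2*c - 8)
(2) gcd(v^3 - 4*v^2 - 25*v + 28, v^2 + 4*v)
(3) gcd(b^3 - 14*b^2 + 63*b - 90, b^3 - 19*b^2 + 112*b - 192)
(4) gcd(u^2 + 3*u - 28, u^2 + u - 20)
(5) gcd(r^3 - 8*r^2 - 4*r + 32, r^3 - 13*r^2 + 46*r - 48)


(1) = c^2 + 2*c - 8
(2) = v + 4
(3) = gcd((b - 6)*(b - 5)*(b - 3), (b - 8)^2*(b - 3)) = b - 3
(4) = gcd((u - 4)*(u + 7), (u - 4)*(u + 5)) = u - 4
(5) = r^2 - 10*r + 16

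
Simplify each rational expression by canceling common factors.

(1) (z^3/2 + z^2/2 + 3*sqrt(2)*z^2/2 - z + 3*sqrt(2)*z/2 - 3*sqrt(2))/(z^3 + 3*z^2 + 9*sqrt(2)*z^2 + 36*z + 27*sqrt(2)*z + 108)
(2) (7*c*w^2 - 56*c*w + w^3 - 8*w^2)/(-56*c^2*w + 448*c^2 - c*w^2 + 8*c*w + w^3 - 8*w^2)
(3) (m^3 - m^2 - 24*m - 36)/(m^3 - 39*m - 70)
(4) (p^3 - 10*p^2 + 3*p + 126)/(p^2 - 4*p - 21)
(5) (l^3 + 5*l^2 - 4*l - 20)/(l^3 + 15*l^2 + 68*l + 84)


(1) = (z^2 + z - 2)/(2*z^2 + z*(6 + 12*sqrt(2)) + 36*sqrt(2))
(2) = w/(-8*c + w)
(3) = (m^2 - 3*m - 18)/(m^2 - 2*m - 35)
(4) = p - 6
(5) = (l^2 + 3*l - 10)/(l^2 + 13*l + 42)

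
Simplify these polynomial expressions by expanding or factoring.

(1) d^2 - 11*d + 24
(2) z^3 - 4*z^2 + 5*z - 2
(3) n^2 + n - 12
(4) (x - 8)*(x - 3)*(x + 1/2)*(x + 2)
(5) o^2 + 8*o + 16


(1) = (d - 8)*(d - 3)
(2) = (z - 2)*(z - 1)^2
(3) = (n - 3)*(n + 4)
(4) = x^4 - 17*x^3/2 - 5*x^2/2 + 49*x + 24
(5) = (o + 4)^2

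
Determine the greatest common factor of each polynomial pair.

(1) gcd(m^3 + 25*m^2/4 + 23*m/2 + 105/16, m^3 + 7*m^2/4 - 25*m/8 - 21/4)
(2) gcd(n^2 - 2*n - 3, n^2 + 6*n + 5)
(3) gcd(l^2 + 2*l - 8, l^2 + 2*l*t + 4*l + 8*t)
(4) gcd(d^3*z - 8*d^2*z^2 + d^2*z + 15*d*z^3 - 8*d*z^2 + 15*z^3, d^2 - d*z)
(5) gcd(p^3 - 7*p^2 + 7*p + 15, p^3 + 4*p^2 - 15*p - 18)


(1) = m + 3/2
(2) = gcd((n - 3)*(n + 1), (n + 1)*(n + 5)) = n + 1
(3) = gcd((l - 2)*(l + 4), (l + 4)*(l + 2*t)) = l + 4
(4) = gcd((d - 5*z)*(d - 3*z)*(d*z + z), d*(d - z)) = 1
(5) = p^2 - 2*p - 3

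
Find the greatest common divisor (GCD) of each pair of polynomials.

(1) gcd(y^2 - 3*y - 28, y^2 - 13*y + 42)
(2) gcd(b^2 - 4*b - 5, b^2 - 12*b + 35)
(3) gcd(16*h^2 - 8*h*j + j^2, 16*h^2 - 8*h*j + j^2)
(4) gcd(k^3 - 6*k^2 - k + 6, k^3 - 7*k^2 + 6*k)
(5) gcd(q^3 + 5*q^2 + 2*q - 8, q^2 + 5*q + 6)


(1) = y - 7
(2) = b - 5
(3) = gcd((-4*h + j)^2, (-4*h + j)^2) = 16*h^2 - 8*h*j + j^2
(4) = gcd((k - 6)*(k - 1)*(k + 1), k*(k - 6)*(k - 1)) = k^2 - 7*k + 6
(5) = q + 2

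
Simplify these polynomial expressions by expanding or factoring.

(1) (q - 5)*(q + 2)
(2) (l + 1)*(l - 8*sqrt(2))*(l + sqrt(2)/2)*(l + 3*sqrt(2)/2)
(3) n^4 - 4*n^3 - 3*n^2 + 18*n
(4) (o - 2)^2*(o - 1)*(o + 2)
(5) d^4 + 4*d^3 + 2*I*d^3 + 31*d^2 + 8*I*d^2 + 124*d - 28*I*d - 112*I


(1) = q^2 - 3*q - 10
(2) = l^4 - 6*sqrt(2)*l^3 + l^3 - 61*l^2/2 - 6*sqrt(2)*l^2 - 61*l/2 - 12*sqrt(2)*l - 12*sqrt(2)
(3) = n*(n - 3)^2*(n + 2)
(4) = o^4 - 3*o^3 - 2*o^2 + 12*o - 8
(5) = (d + 4)*(d - 4*I)*(d - I)*(d + 7*I)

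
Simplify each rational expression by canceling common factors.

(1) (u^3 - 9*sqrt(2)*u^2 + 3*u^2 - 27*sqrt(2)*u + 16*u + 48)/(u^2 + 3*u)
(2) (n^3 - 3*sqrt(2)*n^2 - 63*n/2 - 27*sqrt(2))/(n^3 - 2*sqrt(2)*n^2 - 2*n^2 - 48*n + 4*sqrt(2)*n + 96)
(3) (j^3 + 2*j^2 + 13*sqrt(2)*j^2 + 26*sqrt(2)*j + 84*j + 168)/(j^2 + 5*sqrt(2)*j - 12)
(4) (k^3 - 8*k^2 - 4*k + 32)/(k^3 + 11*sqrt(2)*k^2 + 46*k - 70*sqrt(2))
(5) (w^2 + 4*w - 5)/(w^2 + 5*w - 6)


(1) = (u^2 - 9*sqrt(2)*u + 16)/u
(2) = (2*n^2 + 6*sqrt(2)*n + 9)/(2*n^2 + n*(-4 + 8*sqrt(2)) - 16*sqrt(2))
(3) = (j^2 + j*(2 + 7*sqrt(2)) + 14*sqrt(2))/(j - sqrt(2))
(4) = (k^3 - 8*k^2 - 4*k + 32)/(k^3 + 11*sqrt(2)*k^2 + 46*k - 70*sqrt(2))
(5) = (w + 5)/(w + 6)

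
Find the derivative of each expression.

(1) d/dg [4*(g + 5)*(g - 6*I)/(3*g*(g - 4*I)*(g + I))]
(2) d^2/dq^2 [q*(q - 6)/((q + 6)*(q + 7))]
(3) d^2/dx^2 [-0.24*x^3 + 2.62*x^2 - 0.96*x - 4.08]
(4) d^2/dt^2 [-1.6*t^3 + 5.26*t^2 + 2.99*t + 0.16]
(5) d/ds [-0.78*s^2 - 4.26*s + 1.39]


(1) = 4*(-g^4 + 2*g^3*(-5 + 6*I) + g^2*(22 + 105*I) + 180*g + 120*I)/(3*g^2*(g^4 - 6*I*g^3 - g^2 - 24*I*g + 16))
(2) = 2*(-19*q^3 - 126*q^2 + 756*q + 5040)/(q^6 + 39*q^5 + 633*q^4 + 5473*q^3 + 26586*q^2 + 68796*q + 74088)
(3) = 5.24 - 1.44*x
(4) = 10.52 - 9.6*t
(5) = -1.56*s - 4.26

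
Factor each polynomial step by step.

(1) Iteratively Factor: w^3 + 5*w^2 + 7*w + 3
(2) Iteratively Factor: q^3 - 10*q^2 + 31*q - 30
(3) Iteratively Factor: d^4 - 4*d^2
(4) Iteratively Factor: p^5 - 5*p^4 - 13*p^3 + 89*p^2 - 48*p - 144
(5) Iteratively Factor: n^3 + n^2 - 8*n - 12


(1) = (w + 1)*(w^2 + 4*w + 3) = (w + 1)*(w + 3)*(w + 1)
(2) = (q - 5)*(q^2 - 5*q + 6) = (q - 5)*(q - 3)*(q - 2)
(3) = (d)*(d^3 - 4*d) = d*(d - 2)*(d^2 + 2*d) = d*(d - 2)*(d + 2)*(d)
(4) = (p - 3)*(p^4 - 2*p^3 - 19*p^2 + 32*p + 48) = (p - 3)^2*(p^3 + p^2 - 16*p - 16) = (p - 3)^2*(p + 1)*(p^2 - 16) = (p - 3)^2*(p + 1)*(p + 4)*(p - 4)
(5) = (n - 3)*(n^2 + 4*n + 4) = (n - 3)*(n + 2)*(n + 2)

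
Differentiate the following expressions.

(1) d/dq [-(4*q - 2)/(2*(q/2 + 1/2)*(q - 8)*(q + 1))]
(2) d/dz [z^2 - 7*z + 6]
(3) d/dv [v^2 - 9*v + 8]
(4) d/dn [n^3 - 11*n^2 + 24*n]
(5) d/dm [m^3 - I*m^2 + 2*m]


(1) = 2*(4*q^2 - 19*q + 31)/(q^5 - 13*q^4 + 19*q^3 + 145*q^2 + 176*q + 64)
(2) = 2*z - 7
(3) = 2*v - 9
(4) = 3*n^2 - 22*n + 24
(5) = 3*m^2 - 2*I*m + 2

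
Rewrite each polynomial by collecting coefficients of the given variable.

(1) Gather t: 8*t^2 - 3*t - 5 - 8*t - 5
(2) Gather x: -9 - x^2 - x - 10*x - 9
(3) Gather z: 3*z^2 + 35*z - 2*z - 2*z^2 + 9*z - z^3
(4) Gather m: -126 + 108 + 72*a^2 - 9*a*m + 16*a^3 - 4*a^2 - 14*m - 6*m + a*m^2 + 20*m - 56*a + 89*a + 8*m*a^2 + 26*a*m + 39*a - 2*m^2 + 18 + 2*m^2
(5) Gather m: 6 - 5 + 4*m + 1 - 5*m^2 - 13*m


(1) = 8*t^2 - 11*t - 10
(2) = -x^2 - 11*x - 18
(3) = -z^3 + z^2 + 42*z
(4) = 16*a^3 + 68*a^2 + a*m^2 + 72*a + m*(8*a^2 + 17*a)
(5) = -5*m^2 - 9*m + 2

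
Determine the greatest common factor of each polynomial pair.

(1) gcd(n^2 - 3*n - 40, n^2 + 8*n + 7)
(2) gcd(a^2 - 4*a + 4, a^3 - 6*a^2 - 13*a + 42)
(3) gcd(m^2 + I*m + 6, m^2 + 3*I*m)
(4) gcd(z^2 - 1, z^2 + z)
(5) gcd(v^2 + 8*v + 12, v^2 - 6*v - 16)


(1) = 1
(2) = a - 2
(3) = m + 3*I
(4) = z + 1
(5) = v + 2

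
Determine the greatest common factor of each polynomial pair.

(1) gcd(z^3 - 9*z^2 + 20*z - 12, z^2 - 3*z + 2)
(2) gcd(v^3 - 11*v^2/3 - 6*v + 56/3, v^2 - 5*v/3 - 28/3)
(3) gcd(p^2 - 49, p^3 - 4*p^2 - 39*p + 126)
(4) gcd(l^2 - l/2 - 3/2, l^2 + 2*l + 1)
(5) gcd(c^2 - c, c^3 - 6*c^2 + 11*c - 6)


(1) = gcd((z - 6)*(z - 2)*(z - 1), (z - 2)*(z - 1)) = z^2 - 3*z + 2
(2) = gcd((v - 4)*(v - 2)*(v + 7/3), (v - 4)*(v + 7/3)) = v^2 - 5*v/3 - 28/3
(3) = p - 7
(4) = gcd((l - 3/2)*(l + 1), (l + 1)^2) = l + 1
(5) = gcd(c*(c - 1), (c - 3)*(c - 2)*(c - 1)) = c - 1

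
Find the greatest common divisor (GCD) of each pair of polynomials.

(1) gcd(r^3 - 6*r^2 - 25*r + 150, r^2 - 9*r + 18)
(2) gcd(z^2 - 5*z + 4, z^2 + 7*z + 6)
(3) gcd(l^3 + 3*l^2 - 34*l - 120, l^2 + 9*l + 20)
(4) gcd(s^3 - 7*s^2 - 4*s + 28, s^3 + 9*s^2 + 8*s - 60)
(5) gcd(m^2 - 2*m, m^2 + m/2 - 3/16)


(1) = gcd((r - 6)*(r - 5)*(r + 5), (r - 6)*(r - 3)) = r - 6
(2) = 1
(3) = l^2 + 9*l + 20
(4) = gcd((s - 7)*(s - 2)*(s + 2), (s - 2)*(s + 5)*(s + 6)) = s - 2
(5) = gcd(m*(m - 2), (m - 1/4)*(m + 3/4)) = 1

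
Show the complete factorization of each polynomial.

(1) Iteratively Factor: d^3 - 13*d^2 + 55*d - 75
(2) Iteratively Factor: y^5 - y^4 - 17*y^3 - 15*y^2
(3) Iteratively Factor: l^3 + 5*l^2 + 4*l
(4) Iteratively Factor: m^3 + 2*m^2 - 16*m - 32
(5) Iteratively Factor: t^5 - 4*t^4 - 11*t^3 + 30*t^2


(1) = (d - 5)*(d^2 - 8*d + 15) = (d - 5)^2*(d - 3)
(2) = (y)*(y^4 - y^3 - 17*y^2 - 15*y) = y^2*(y^3 - y^2 - 17*y - 15) = y^2*(y - 5)*(y^2 + 4*y + 3) = y^2*(y - 5)*(y + 1)*(y + 3)
(3) = (l + 4)*(l^2 + l) = (l + 1)*(l + 4)*(l)
(4) = (m - 4)*(m^2 + 6*m + 8) = (m - 4)*(m + 2)*(m + 4)
(5) = (t - 5)*(t^4 + t^3 - 6*t^2) = (t - 5)*(t + 3)*(t^3 - 2*t^2) = t*(t - 5)*(t + 3)*(t^2 - 2*t) = t^2*(t - 5)*(t + 3)*(t - 2)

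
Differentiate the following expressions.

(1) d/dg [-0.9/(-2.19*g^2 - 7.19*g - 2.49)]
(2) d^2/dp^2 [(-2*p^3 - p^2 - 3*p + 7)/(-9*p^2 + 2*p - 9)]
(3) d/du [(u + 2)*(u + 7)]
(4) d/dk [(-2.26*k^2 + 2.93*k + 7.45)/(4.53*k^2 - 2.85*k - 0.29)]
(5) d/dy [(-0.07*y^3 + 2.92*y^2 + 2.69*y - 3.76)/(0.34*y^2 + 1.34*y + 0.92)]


(1) = (-3.942*g - 6.471)/(2.19*g^2 + 7.19*g + 2.49)^2
(2) = 2*(107*p^3 - 2052*p^2 + 135*p + 674)/(729*p^6 - 486*p^5 + 2295*p^4 - 980*p^3 + 2295*p^2 - 486*p + 729)
(3) = 2*u + 9
(4) = (-6.8319*k^2 - 66.1862*k + 20.3828)/(20.5209*k^4 - 25.821*k^3 + 5.4951*k^2 + 1.653*k + 0.0841)
(5) = (-0.0238*y^4 - 0.1876*y^3 + 2.805*y^2 + 7.9296*y + 7.5132)/(0.1156*y^4 + 0.9112*y^3 + 2.4212*y^2 + 2.4656*y + 0.8464)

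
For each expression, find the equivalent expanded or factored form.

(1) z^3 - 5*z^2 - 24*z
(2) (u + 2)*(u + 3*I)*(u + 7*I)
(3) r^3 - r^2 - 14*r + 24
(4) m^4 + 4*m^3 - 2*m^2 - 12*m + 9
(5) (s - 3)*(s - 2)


(1) = z*(z - 8)*(z + 3)
(2) = u^3 + 2*u^2 + 10*I*u^2 - 21*u + 20*I*u - 42
(3) = (r - 3)*(r - 2)*(r + 4)
(4) = (m - 1)^2*(m + 3)^2
(5) = s^2 - 5*s + 6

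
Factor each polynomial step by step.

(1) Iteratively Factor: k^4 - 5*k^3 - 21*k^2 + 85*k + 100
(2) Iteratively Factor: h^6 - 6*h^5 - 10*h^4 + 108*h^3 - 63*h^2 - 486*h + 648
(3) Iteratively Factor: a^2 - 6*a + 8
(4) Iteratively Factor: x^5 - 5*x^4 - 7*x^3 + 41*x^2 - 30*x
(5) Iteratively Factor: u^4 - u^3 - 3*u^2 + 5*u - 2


(1) = (k - 5)*(k^3 - 21*k - 20) = (k - 5)^2*(k^2 + 5*k + 4) = (k - 5)^2*(k + 1)*(k + 4)
(2) = (h + 3)*(h^5 - 9*h^4 + 17*h^3 + 57*h^2 - 234*h + 216) = (h - 2)*(h + 3)*(h^4 - 7*h^3 + 3*h^2 + 63*h - 108) = (h - 3)*(h - 2)*(h + 3)*(h^3 - 4*h^2 - 9*h + 36) = (h - 4)*(h - 3)*(h - 2)*(h + 3)*(h^2 - 9) = (h - 4)*(h - 3)^2*(h - 2)*(h + 3)*(h + 3)
(3) = (a - 4)*(a - 2)
(4) = (x - 2)*(x^4 - 3*x^3 - 13*x^2 + 15*x) = (x - 5)*(x - 2)*(x^3 + 2*x^2 - 3*x) = (x - 5)*(x - 2)*(x + 3)*(x^2 - x) = x*(x - 5)*(x - 2)*(x + 3)*(x - 1)
(5) = (u + 2)*(u^3 - 3*u^2 + 3*u - 1) = (u - 1)*(u + 2)*(u^2 - 2*u + 1) = (u - 1)^2*(u + 2)*(u - 1)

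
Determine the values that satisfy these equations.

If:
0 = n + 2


Then:
n = -2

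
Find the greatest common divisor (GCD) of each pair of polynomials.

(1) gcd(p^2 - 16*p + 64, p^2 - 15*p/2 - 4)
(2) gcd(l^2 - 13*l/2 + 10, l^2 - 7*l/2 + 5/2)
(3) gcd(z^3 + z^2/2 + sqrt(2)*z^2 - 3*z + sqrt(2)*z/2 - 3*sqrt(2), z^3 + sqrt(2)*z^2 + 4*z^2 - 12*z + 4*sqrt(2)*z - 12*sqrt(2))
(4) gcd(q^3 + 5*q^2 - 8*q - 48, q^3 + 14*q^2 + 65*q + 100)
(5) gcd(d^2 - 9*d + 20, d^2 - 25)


(1) = p - 8
(2) = l - 5/2
(3) = z + sqrt(2)
(4) = gcd((q - 3)*(q + 4)^2, (q + 4)*(q + 5)^2) = q + 4
(5) = gcd((d - 5)*(d - 4), (d - 5)*(d + 5)) = d - 5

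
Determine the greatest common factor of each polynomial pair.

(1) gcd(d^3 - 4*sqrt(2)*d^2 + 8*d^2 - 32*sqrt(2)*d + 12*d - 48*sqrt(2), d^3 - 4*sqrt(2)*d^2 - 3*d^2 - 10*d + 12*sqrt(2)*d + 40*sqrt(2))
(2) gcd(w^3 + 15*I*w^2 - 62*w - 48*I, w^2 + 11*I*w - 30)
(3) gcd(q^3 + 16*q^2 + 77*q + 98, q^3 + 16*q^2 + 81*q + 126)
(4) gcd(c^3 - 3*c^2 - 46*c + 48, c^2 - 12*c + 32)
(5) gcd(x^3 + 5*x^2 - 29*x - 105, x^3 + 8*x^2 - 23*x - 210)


(1) = d^2 + d*(2 - 4*sqrt(2)) - 8*sqrt(2)
(2) = gcd((w + I)*(w + 6*I)*(w + 8*I), (w + 5*I)*(w + 6*I)) = w + 6*I
(3) = gcd((q + 2)*(q + 7)^2, (q + 3)*(q + 6)*(q + 7)) = q + 7
(4) = gcd((c - 8)*(c - 1)*(c + 6), (c - 8)*(c - 4)) = c - 8
(5) = x^2 + 2*x - 35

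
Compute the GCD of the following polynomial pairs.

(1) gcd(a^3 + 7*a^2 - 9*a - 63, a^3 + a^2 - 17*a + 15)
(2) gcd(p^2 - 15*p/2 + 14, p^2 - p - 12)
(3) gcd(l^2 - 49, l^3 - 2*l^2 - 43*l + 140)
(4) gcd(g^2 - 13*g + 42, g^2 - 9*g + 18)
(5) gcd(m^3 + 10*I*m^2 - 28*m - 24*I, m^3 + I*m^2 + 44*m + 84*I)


(1) = gcd((a - 3)*(a + 3)*(a + 7), (a - 3)*(a - 1)*(a + 5)) = a - 3
(2) = p - 4
(3) = l + 7
(4) = g - 6
(5) = gcd((m + 2*I)^2*(m + 6*I), (m - 7*I)*(m + 2*I)*(m + 6*I)) = m^2 + 8*I*m - 12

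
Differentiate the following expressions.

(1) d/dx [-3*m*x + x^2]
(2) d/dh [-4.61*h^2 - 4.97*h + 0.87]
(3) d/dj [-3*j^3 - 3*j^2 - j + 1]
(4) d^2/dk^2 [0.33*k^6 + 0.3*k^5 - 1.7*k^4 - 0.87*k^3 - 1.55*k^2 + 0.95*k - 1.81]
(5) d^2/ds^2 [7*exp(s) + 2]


(1) = -3*m + 2*x
(2) = -9.22*h - 4.97
(3) = -9*j^2 - 6*j - 1
(4) = 9.9*k^4 + 6.0*k^3 - 20.4*k^2 - 5.22*k - 3.1
(5) = 7*exp(s)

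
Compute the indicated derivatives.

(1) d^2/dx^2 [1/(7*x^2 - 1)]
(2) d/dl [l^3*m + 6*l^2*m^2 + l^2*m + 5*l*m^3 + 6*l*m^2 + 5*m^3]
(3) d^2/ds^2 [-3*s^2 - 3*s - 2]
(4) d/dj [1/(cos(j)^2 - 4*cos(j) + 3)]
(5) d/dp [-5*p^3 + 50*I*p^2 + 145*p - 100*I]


(1) = 14*(21*x^2 + 1)/(7*x^2 - 1)^3
(2) = m*(3*l^2 + 12*l*m + 2*l + 5*m^2 + 6*m)
(3) = -6
(4) = 2*(cos(j) - 2)*sin(j)/(cos(j)^2 - 4*cos(j) + 3)^2
(5) = -15*p^2 + 100*I*p + 145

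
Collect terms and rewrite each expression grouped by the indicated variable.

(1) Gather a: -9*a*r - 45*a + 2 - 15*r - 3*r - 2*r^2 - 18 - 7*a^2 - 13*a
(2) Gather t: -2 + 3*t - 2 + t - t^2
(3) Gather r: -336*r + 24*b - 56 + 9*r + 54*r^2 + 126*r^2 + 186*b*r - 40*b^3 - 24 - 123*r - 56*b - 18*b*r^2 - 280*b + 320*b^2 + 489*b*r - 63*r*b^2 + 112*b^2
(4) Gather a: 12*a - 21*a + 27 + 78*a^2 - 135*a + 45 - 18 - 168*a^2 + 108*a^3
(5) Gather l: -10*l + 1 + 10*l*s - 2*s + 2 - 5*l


(1) = -7*a^2 + a*(-9*r - 58) - 2*r^2 - 18*r - 16
(2) = -t^2 + 4*t - 4
(3) = -40*b^3 + 432*b^2 - 312*b + r^2*(180 - 18*b) + r*(-63*b^2 + 675*b - 450) - 80
(4) = 108*a^3 - 90*a^2 - 144*a + 54
(5) = l*(10*s - 15) - 2*s + 3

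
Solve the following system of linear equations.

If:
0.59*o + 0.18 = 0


Then:
o = -0.31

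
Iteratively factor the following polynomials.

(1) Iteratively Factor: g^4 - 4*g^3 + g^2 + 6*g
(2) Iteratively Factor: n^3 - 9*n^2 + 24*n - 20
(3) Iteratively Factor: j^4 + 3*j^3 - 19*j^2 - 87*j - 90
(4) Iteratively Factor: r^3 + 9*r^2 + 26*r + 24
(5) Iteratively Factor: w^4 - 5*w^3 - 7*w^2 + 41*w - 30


(1) = (g + 1)*(g^3 - 5*g^2 + 6*g) = (g - 2)*(g + 1)*(g^2 - 3*g) = g*(g - 2)*(g + 1)*(g - 3)
(2) = (n - 2)*(n^2 - 7*n + 10) = (n - 5)*(n - 2)*(n - 2)
(3) = (j + 2)*(j^3 + j^2 - 21*j - 45) = (j + 2)*(j + 3)*(j^2 - 2*j - 15) = (j - 5)*(j + 2)*(j + 3)*(j + 3)
(4) = (r + 3)*(r^2 + 6*r + 8) = (r + 3)*(r + 4)*(r + 2)
(5) = (w - 1)*(w^3 - 4*w^2 - 11*w + 30) = (w - 2)*(w - 1)*(w^2 - 2*w - 15) = (w - 5)*(w - 2)*(w - 1)*(w + 3)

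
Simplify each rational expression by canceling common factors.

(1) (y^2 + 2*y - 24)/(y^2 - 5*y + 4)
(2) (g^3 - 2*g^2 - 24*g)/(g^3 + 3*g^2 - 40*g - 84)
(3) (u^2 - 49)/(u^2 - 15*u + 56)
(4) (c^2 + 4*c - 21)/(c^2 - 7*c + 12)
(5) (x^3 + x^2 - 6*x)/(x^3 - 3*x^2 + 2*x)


(1) = (y + 6)/(y - 1)
(2) = (g^2 + 4*g)/(g^2 + 9*g + 14)
(3) = (u + 7)/(u - 8)
(4) = (c + 7)/(c - 4)
(5) = (x + 3)/(x - 1)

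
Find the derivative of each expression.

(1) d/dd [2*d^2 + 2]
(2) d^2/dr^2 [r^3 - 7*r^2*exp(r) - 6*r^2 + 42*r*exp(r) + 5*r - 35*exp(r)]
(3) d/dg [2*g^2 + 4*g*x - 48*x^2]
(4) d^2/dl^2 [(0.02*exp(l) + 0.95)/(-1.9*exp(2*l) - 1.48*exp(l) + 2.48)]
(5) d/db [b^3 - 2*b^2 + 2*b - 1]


(1) = 4*d
(2) = -7*r^2*exp(r) + 14*r*exp(r) + 6*r + 35*exp(r) - 12
(3) = 4*g + 4*x
(4) = (-0.0722*exp(4*l) - 13.66176*exp(3*l) - 8.57964*exp(2*l) - 20.059888*exp(l) - 3.609888)*exp(l)/(6.859*exp(6*l) + 16.0284*exp(5*l) - 14.37312*exp(4*l) - 38.600768*exp(3*l) + 18.760704*exp(2*l) + 27.307776*exp(l) - 15.252992)
(5) = 3*b^2 - 4*b + 2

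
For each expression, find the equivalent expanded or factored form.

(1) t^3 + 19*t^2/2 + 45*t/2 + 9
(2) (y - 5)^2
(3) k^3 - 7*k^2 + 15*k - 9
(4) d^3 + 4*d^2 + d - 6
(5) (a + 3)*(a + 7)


(1) = (t + 1/2)*(t + 3)*(t + 6)
(2) = y^2 - 10*y + 25
(3) = (k - 3)^2*(k - 1)
(4) = (d - 1)*(d + 2)*(d + 3)
(5) = a^2 + 10*a + 21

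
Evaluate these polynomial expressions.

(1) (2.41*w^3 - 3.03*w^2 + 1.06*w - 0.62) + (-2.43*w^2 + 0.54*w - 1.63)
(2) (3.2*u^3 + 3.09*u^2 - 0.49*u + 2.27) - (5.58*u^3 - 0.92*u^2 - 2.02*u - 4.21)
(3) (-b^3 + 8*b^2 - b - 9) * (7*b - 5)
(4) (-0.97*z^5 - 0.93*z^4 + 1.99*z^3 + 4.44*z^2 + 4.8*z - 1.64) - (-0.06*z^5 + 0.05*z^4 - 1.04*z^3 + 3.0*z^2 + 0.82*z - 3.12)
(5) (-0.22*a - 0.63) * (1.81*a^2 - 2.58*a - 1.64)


(1) = 2.41*w^3 - 5.46*w^2 + 1.6*w - 2.25
(2) = -2.38*u^3 + 4.01*u^2 + 1.53*u + 6.48
(3) = -7*b^4 + 61*b^3 - 47*b^2 - 58*b + 45
(4) = -0.91*z^5 - 0.98*z^4 + 3.03*z^3 + 1.44*z^2 + 3.98*z + 1.48
(5) = -0.3982*a^3 - 0.5727*a^2 + 1.9862*a + 1.0332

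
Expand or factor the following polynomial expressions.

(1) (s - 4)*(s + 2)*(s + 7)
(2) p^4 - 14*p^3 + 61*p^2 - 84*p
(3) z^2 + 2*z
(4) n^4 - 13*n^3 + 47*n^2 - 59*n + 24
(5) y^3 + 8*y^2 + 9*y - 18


(1) = s^3 + 5*s^2 - 22*s - 56
(2) = p*(p - 7)*(p - 4)*(p - 3)
(3) = z*(z + 2)
(4) = (n - 8)*(n - 3)*(n - 1)^2
(5) = (y - 1)*(y + 3)*(y + 6)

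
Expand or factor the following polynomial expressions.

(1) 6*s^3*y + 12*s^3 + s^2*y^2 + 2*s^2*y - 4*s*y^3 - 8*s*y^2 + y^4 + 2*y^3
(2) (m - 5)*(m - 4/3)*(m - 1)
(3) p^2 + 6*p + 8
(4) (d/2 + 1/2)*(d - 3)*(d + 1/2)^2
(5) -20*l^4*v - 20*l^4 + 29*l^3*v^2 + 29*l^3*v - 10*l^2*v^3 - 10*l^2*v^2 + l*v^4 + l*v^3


(1) = (-3*s + y)*(-2*s + y)*(s + y)*(y + 2)
(2) = m^3 - 22*m^2/3 + 13*m - 20/3
(3) = (p + 2)*(p + 4)
(4) = d^4/2 - d^3/2 - 19*d^2/8 - 7*d/4 - 3/8
(5) = (-5*l + v)*(-4*l + v)*(-l + v)*(l*v + l)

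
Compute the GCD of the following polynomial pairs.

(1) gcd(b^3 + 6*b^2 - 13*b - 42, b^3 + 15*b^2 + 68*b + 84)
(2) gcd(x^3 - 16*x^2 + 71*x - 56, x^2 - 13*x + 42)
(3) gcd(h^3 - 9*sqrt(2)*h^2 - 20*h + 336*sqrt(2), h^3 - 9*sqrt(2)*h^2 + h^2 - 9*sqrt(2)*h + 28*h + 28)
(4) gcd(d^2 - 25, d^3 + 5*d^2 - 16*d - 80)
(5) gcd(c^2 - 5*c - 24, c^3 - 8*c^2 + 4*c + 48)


(1) = gcd((b - 3)*(b + 2)*(b + 7), (b + 2)*(b + 6)*(b + 7)) = b^2 + 9*b + 14
(2) = x - 7
(3) = gcd((h - 7*sqrt(2))*(h - 6*sqrt(2))*(h + 4*sqrt(2)), (h + 1)*(h - 7*sqrt(2))*(h - 2*sqrt(2))) = h - 7*sqrt(2)
(4) = gcd((d - 5)*(d + 5), (d - 4)*(d + 4)*(d + 5)) = d + 5
(5) = gcd((c - 8)*(c + 3), (c - 6)*(c - 4)*(c + 2)) = 1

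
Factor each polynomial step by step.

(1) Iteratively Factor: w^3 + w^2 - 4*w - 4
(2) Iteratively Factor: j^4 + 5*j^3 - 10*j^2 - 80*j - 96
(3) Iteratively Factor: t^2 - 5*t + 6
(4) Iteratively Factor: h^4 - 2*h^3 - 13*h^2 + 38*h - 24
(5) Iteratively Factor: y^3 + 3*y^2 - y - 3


(1) = (w + 2)*(w^2 - w - 2) = (w + 1)*(w + 2)*(w - 2)
(2) = (j + 2)*(j^3 + 3*j^2 - 16*j - 48) = (j + 2)*(j + 3)*(j^2 - 16) = (j + 2)*(j + 3)*(j + 4)*(j - 4)
(3) = (t - 2)*(t - 3)
(4) = (h + 4)*(h^3 - 6*h^2 + 11*h - 6) = (h - 3)*(h + 4)*(h^2 - 3*h + 2) = (h - 3)*(h - 2)*(h + 4)*(h - 1)
(5) = (y + 1)*(y^2 + 2*y - 3) = (y - 1)*(y + 1)*(y + 3)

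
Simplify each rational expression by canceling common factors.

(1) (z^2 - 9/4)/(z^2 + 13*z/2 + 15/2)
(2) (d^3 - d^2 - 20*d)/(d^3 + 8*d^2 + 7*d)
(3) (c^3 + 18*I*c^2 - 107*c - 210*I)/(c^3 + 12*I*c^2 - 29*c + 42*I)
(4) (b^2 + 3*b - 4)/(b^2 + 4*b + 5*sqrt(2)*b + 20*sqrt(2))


(1) = (2*z - 3)/(2*z + 10)
(2) = (d^2 - d - 20)/(d^2 + 8*d + 7)
(3) = (c + 5*I)/(c - I)
(4) = (b - 1)/(b + 5*sqrt(2))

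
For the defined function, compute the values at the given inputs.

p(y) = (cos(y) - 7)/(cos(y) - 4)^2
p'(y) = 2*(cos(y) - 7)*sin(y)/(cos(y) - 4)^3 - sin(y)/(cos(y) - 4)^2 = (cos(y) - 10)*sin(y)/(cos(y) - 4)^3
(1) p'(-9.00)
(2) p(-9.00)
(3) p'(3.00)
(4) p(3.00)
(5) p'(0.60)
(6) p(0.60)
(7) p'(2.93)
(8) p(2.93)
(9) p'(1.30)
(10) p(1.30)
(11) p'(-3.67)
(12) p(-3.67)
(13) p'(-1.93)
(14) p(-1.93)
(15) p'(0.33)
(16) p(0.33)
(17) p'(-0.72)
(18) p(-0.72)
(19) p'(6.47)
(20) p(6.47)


(1) = -0.04
(2) = -0.33
(3) = 0.01
(4) = -0.32
(5) = 0.16
(6) = -0.61
(7) = 0.02
(8) = -0.32
(9) = 0.18
(10) = -0.48
(11) = 0.05
(12) = -0.33
(13) = -0.12
(14) = -0.39
(15) = 0.10
(16) = -0.65
(17) = -0.18
(18) = -0.59
(19) = 0.06
(20) = -0.66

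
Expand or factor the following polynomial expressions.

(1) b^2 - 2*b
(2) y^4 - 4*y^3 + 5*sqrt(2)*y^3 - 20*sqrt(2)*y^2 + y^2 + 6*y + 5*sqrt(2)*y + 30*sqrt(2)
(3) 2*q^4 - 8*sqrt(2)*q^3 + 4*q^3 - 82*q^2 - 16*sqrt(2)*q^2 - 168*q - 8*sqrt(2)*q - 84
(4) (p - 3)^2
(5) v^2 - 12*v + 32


(1) = b*(b - 2)
(2) = (y - 3)*(y - 2)*(y + 1)*(y + 5*sqrt(2))
(3) = (q - 7*sqrt(2))*(q + 3*sqrt(2))*(sqrt(2)*q + sqrt(2))^2
(4) = p^2 - 6*p + 9
(5) = (v - 8)*(v - 4)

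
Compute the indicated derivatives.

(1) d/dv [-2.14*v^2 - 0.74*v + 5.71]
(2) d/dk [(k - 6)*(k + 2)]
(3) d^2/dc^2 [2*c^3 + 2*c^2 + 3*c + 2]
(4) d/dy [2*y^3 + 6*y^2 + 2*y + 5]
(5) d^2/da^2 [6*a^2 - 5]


(1) = -4.28*v - 0.74
(2) = 2*k - 4
(3) = 12*c + 4
(4) = 6*y^2 + 12*y + 2
(5) = 12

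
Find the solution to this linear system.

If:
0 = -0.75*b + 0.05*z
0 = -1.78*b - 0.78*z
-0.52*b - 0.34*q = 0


Then:
b = 0.00
q = 0.00
z = 0.00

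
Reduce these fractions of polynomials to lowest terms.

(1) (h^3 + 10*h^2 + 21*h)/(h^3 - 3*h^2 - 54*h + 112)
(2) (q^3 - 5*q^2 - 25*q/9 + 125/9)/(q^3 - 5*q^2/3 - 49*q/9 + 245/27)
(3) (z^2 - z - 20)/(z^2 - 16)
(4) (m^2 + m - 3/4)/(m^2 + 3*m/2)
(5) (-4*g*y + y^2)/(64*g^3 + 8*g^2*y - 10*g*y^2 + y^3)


(1) = (h^2 + 3*h)/(h^2 - 10*h + 16)
(2) = (9*q^2 - 30*q - 75)/(9*q^2 - 49)
(3) = (z - 5)/(z - 4)
(4) = (2*m - 1)/(2*m)
(5) = y/(-16*g^2 - 6*g*y + y^2)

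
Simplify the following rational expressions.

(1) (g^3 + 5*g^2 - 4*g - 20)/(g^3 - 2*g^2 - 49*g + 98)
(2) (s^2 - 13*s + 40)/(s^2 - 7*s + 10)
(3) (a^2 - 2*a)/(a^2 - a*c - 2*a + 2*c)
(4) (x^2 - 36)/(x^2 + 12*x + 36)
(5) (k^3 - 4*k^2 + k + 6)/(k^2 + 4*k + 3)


(1) = (g^2 + 7*g + 10)/(g^2 - 49)
(2) = (s - 8)/(s - 2)
(3) = a/(a - c)
(4) = (x - 6)/(x + 6)
(5) = (k^2 - 5*k + 6)/(k + 3)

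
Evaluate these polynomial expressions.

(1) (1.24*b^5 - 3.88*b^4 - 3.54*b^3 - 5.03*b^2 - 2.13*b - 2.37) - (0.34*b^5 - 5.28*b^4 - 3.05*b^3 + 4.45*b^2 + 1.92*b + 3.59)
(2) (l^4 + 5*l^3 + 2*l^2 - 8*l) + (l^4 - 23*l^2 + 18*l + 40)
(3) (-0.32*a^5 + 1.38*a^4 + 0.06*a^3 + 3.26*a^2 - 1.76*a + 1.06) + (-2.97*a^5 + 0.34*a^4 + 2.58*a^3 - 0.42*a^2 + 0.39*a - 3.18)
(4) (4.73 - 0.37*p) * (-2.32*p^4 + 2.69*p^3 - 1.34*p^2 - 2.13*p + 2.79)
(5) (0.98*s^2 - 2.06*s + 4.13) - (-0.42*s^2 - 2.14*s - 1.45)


(1) = 0.9*b^5 + 1.4*b^4 - 0.49*b^3 - 9.48*b^2 - 4.05*b - 5.96
(2) = 2*l^4 + 5*l^3 - 21*l^2 + 10*l + 40
(3) = -3.29*a^5 + 1.72*a^4 + 2.64*a^3 + 2.84*a^2 - 1.37*a - 2.12
(4) = 0.8584*p^5 - 11.9689*p^4 + 13.2195*p^3 - 5.5501*p^2 - 11.1072*p + 13.1967
(5) = 1.4*s^2 + 0.08*s + 5.58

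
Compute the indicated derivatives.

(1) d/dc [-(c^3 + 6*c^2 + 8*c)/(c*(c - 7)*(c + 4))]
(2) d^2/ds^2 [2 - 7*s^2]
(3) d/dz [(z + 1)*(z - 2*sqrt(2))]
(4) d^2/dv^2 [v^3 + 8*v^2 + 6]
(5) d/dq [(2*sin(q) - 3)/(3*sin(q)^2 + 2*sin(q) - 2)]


(1) = 9/(c^2 - 14*c + 49)
(2) = -14
(3) = 2*z - 2*sqrt(2) + 1
(4) = 6*v + 16
(5) = 2*(-3*sin(q)^2 + 9*sin(q) + 1)*cos(q)/(3*sin(q)^2 + 2*sin(q) - 2)^2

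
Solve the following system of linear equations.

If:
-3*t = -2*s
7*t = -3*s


Then:
s = 0
t = 0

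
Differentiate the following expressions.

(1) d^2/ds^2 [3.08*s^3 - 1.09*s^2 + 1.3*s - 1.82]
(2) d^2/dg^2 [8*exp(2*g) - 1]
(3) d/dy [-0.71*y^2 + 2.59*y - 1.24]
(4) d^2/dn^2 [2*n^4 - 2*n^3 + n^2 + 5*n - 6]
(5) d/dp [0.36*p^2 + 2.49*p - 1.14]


(1) = 18.48*s - 2.18
(2) = 32*exp(2*g)
(3) = 2.59 - 1.42*y
(4) = 24*n^2 - 12*n + 2
(5) = 0.72*p + 2.49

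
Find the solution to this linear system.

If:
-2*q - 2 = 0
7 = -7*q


Then:
q = -1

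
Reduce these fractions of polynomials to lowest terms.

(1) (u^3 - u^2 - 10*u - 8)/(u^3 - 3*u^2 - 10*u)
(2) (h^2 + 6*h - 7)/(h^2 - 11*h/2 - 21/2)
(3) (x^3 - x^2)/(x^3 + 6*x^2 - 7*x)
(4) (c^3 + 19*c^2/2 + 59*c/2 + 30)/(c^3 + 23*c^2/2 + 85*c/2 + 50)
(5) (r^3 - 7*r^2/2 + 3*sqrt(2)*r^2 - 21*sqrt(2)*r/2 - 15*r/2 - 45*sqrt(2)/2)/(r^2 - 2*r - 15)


(1) = (u^2 - 3*u - 4)/(u^2 - 5*u)
(2) = (2*h^2 + 12*h - 14)/(2*h^2 - 11*h - 21)
(3) = x/(x + 7)
(4) = (c + 3)/(c + 5)
(5) = (2*r^2 + r*(3 + 6*sqrt(2)) + 9*sqrt(2))/(2*r + 6)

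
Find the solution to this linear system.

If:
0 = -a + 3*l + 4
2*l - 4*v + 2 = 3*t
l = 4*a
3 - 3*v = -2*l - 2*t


Then:
a = -4/11
l = -16/11
t = -2/11
v = -1/11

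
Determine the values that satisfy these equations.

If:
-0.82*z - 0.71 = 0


Then:
z = -0.87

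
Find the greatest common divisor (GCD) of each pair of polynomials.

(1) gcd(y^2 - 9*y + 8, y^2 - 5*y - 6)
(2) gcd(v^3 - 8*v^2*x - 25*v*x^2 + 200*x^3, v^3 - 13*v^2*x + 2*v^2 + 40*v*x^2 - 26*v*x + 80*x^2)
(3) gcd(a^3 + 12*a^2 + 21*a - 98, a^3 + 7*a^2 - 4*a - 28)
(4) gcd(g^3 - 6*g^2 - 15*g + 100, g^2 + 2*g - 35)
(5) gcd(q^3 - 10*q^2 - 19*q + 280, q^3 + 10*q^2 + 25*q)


(1) = gcd((y - 8)*(y - 1), (y - 6)*(y + 1)) = 1
(2) = v^2 - 13*v*x + 40*x^2
(3) = a^2 + 5*a - 14
(4) = gcd((g - 5)^2*(g + 4), (g - 5)*(g + 7)) = g - 5
(5) = q + 5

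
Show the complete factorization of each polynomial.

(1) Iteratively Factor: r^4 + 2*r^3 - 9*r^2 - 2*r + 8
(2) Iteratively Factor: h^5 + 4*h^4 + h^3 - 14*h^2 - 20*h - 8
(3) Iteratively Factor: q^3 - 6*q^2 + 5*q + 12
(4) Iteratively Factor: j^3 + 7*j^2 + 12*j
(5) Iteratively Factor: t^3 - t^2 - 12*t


(1) = (r - 1)*(r^3 + 3*r^2 - 6*r - 8) = (r - 1)*(r + 1)*(r^2 + 2*r - 8) = (r - 1)*(r + 1)*(r + 4)*(r - 2)
(2) = (h + 1)*(h^4 + 3*h^3 - 2*h^2 - 12*h - 8) = (h + 1)*(h + 2)*(h^3 + h^2 - 4*h - 4) = (h + 1)^2*(h + 2)*(h^2 - 4) = (h + 1)^2*(h + 2)^2*(h - 2)
(3) = (q - 4)*(q^2 - 2*q - 3) = (q - 4)*(q - 3)*(q + 1)
(4) = (j)*(j^2 + 7*j + 12) = j*(j + 3)*(j + 4)
(5) = (t)*(t^2 - t - 12) = t*(t - 4)*(t + 3)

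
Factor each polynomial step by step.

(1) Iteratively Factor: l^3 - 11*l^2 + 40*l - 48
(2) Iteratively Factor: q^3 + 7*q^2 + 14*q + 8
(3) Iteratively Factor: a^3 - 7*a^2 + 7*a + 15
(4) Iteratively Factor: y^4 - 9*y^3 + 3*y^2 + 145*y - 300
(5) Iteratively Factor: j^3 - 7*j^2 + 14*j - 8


(1) = (l - 3)*(l^2 - 8*l + 16) = (l - 4)*(l - 3)*(l - 4)
(2) = (q + 2)*(q^2 + 5*q + 4) = (q + 1)*(q + 2)*(q + 4)
(3) = (a - 3)*(a^2 - 4*a - 5) = (a - 3)*(a + 1)*(a - 5)
(4) = (y - 5)*(y^3 - 4*y^2 - 17*y + 60) = (y - 5)^2*(y^2 + y - 12) = (y - 5)^2*(y - 3)*(y + 4)
(5) = (j - 4)*(j^2 - 3*j + 2) = (j - 4)*(j - 2)*(j - 1)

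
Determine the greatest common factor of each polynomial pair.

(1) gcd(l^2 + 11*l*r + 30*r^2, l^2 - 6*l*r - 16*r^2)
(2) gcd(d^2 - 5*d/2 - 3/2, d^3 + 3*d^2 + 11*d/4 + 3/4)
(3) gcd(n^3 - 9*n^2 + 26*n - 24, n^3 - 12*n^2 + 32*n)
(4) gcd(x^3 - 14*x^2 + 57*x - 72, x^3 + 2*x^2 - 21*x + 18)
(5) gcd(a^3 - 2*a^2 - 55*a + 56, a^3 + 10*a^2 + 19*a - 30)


(1) = 1
(2) = d + 1/2
(3) = n - 4
(4) = gcd((x - 8)*(x - 3)^2, (x - 3)*(x - 1)*(x + 6)) = x - 3
(5) = a - 1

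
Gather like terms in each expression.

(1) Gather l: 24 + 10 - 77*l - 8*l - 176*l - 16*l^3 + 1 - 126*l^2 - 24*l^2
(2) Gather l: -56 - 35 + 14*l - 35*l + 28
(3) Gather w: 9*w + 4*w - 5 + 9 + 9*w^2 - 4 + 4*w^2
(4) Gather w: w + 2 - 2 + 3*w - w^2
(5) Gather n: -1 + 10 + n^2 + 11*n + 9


(1) = -16*l^3 - 150*l^2 - 261*l + 35
(2) = -21*l - 63
(3) = 13*w^2 + 13*w
(4) = -w^2 + 4*w
(5) = n^2 + 11*n + 18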